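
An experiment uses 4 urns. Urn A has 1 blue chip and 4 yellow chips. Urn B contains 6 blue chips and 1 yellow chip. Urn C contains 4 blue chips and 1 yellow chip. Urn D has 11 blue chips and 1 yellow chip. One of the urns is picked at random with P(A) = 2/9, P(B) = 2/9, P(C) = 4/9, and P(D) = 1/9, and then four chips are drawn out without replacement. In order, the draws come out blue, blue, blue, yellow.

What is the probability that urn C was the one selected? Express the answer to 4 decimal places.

0.6843

The likelihood of the observed sequence under each hypothesis: P(data | urn A) = (1/5)(0/4) = 0; P(data | urn B) = (6/7)(5/6)(4/5)(1/4) = 0.14286; P(data | urn C) = (4/5)(3/4)(2/3)(1/2) = 0.2; P(data | urn D) = (11/12)(10/11)(9/10)(1/9) = 0.083333.
The prior-weighted likelihoods are 2/9 · 0 = 0, 2/9 · 0.14286 = 0.031746, 4/9 · 0.2 = 0.088889, 1/9 · 0.083333 = 0.0092593; with total 0.12989.
So P(urn C | data) = (0.088889) / (0.12989) = 0.68432.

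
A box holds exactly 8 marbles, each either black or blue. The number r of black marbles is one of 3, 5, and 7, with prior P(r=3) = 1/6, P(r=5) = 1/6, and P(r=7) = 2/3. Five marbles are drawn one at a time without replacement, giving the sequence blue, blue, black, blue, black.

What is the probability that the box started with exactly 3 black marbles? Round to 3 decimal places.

0.750

For each hypothesis, P(data | H) works out to: P(data | r = 3) = (5/8)(4/7)(3/6)(3/5)(2/4) = 3/56; P(data | r = 5) = (3/8)(2/7)(5/6)(1/5)(4/4) = 1/56; P(data | r = 7) = (1/8)(0/7) = 0.
The prior-weighted likelihoods are 1/6 · 3/56 = 1/112, 1/6 · 1/56 = 1/336, 2/3 · 0 = 0; these sum to 1/84.
So P(r = 3 | data) = (1/112) / (1/84) = 3/4.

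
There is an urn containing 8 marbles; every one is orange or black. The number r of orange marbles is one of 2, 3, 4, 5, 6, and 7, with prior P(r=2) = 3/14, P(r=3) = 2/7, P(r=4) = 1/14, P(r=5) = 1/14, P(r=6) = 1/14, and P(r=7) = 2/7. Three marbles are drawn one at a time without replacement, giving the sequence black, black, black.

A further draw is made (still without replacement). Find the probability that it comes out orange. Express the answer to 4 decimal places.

Compute the likelihood of the observed sequence for each case: P(data | r = 2) = (6/8)(5/7)(4/6) = 5/14; P(data | r = 3) = (5/8)(4/7)(3/6) = 5/28; P(data | r = 4) = (4/8)(3/7)(2/6) = 1/14; P(data | r = 5) = (3/8)(2/7)(1/6) = 1/56; P(data | r = 6) = (2/8)(1/7)(0/6) = 0; P(data | r = 7) = (1/8)(0/7) = 0.
The prior-weighted likelihoods are 3/14 · 5/14 = 15/196, 2/7 · 5/28 = 5/98, 1/14 · 1/14 = 1/196, 1/14 · 1/56 = 1/784, 1/14 · 0 = 0, 2/7 · 0 = 0; these sum to 15/112.
The posterior is then P(r = 2 | data) = 4/7, P(r = 3 | data) = 8/21, P(r = 4 | data) = 4/105, P(r = 5 | data) = 1/105, P(r = 6 | data) = 0, P(r = 7 | data) = 0.
The predictive probability is P(orange next | data) = (2/5)(4/7) + (3/5)(8/21) + (4/5)(4/105) + (1)(1/105) = 87/175.

0.4971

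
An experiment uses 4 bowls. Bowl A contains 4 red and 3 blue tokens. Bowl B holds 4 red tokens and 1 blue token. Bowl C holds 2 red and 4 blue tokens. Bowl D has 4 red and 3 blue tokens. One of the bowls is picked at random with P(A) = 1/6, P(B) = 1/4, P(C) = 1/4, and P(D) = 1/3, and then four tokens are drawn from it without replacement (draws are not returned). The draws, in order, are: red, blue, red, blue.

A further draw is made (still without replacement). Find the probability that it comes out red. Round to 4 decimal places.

Under each hypothesis, the probability of the observed sequence is: P(data | bowl A) = (4/7)(3/6)(3/5)(2/4) = 3/35; P(data | bowl B) = (4/5)(1/4)(3/3)(0/2) = 0; P(data | bowl C) = (2/6)(4/5)(1/4)(3/3) = 1/15; P(data | bowl D) = (4/7)(3/6)(3/5)(2/4) = 3/35.
Multiplying each by its prior: 1/6 · 3/35 = 1/70, 1/4 · 0 = 0, 1/4 · 1/15 = 1/60, 1/3 · 3/35 = 1/35; summing to 5/84.
Dividing through by the total gives posterior P(bowl A | data) = 6/25, P(bowl B | data) = 0, P(bowl C | data) = 7/25, P(bowl D | data) = 12/25.
Averaging over the posterior, P(red next | data) = (2/3)(6/25) + (0)(7/25) + (2/3)(12/25) = 12/25.

0.4800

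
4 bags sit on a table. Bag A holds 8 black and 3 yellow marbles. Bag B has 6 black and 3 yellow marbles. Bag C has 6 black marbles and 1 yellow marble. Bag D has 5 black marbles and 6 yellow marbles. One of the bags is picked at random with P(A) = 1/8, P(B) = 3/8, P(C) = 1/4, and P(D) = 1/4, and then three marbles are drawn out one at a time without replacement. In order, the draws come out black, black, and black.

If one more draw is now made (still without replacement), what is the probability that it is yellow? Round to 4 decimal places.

For each hypothesis, P(data | H) works out to: P(data | bag A) = (8/11)(7/10)(6/9) = 0.33939; P(data | bag B) = (6/9)(5/8)(4/7) = 0.2381; P(data | bag C) = (6/7)(5/6)(4/5) = 0.57143; P(data | bag D) = (5/11)(4/10)(3/9) = 0.060606.
Multiplying each by its prior: 1/8 · 0.33939 = 0.042424, 3/8 · 0.2381 = 0.089286, 1/4 · 0.57143 = 0.14286, 1/4 · 0.060606 = 0.015152; these sum to 0.28972.
Dividing through by the total gives posterior P(bag A | data) = 0.14643, P(bag B | data) = 0.30818, P(bag C | data) = 0.49309, P(bag D | data) = 0.052297.
So P(yellow next | data) = Σ P(yellow next | H) P(H | data) = (3/8)(0.14643) + (1/2)(0.30818) + (1/4)(0.49309) + (3/4)(0.052297) = 0.3715.

0.3715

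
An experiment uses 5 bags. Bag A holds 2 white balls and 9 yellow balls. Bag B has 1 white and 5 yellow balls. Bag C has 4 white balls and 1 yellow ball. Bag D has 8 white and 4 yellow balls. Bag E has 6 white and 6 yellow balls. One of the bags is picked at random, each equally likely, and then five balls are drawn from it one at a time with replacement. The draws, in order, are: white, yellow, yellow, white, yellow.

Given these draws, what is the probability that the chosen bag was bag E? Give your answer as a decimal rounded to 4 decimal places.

0.3591

The likelihood of the observed sequence under each hypothesis: P(data | bag A) = (2/11)(9/11)(9/11)(2/11)(9/11) = 0.018106; P(data | bag B) = (1/6)(5/6)(5/6)(1/6)(5/6) = 0.016075; P(data | bag C) = (4/5)(1/5)(1/5)(4/5)(1/5) = 0.00512; P(data | bag D) = (8/12)(4/12)(4/12)(8/12)(4/12) = 0.016461; P(data | bag E) = (6/12)(6/12)(6/12)(6/12)(6/12) = 0.03125.
The prior-weighted likelihoods are 1/5 · 0.018106 = 0.0036212, 1/5 · 0.016075 = 0.003215, 1/5 · 0.00512 = 0.001024, 1/5 · 0.016461 = 0.0032922, 1/5 · 0.03125 = 0.00625; these sum to 0.017402.
Hence P(bag E | data) = (0.00625) / (0.017402) = 0.35915.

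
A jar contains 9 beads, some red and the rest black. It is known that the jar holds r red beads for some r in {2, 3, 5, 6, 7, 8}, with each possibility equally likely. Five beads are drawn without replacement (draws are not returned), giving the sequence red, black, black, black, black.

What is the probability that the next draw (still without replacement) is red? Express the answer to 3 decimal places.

0.375

Under each hypothesis, the probability of the observed sequence is: P(data | r = 2) = (2/9)(7/8)(6/7)(5/6)(4/5) = 1/9; P(data | r = 3) = (3/9)(6/8)(5/7)(4/6)(3/5) = 1/14; P(data | r = 5) = (5/9)(4/8)(3/7)(2/6)(1/5) = 1/126; P(data | r = 6) = (6/9)(3/8)(2/7)(1/6)(0/5) = 0; P(data | r = 7) = (7/9)(2/8)(1/7)(0/6) = 0; P(data | r = 8) = (8/9)(1/8)(0/7) = 0.
The prior-weighted likelihoods are 1/6 · 1/9 = 1/54, 1/6 · 1/14 = 1/84, 1/6 · 1/126 = 1/756, 1/6 · 0 = 0, 1/6 · 0 = 0, 1/6 · 0 = 0; these sum to 2/63.
Dividing through by the total gives posterior P(r = 2 | data) = 7/12, P(r = 3 | data) = 3/8, P(r = 5 | data) = 1/24, P(r = 6 | data) = 0, P(r = 7 | data) = 0, P(r = 8 | data) = 0.
The predictive probability is P(red next | data) = (1/4)(7/12) + (1/2)(3/8) + (1)(1/24) = 3/8.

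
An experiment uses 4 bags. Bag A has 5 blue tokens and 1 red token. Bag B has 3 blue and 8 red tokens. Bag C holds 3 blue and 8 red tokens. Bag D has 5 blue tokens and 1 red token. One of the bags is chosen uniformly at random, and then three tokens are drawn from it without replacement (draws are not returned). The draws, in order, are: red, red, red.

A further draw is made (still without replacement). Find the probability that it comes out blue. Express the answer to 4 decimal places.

0.3750

The likelihood of the observed sequence under each hypothesis: P(data | bag A) = (1/6)(0/5) = 0; P(data | bag B) = (8/11)(7/10)(6/9) = 56/165; P(data | bag C) = (8/11)(7/10)(6/9) = 56/165; P(data | bag D) = (1/6)(0/5) = 0.
Multiplying each by its prior: 1/4 · 0 = 0, 1/4 · 56/165 = 14/165, 1/4 · 56/165 = 14/165, 1/4 · 0 = 0; with total 28/165.
Dividing through by the total gives posterior P(bag A | data) = 0, P(bag B | data) = 1/2, P(bag C | data) = 1/2, P(bag D | data) = 0.
So P(blue next | data) = Σ P(blue next | H) P(H | data) = (3/8)(1/2) + (3/8)(1/2) = 3/8.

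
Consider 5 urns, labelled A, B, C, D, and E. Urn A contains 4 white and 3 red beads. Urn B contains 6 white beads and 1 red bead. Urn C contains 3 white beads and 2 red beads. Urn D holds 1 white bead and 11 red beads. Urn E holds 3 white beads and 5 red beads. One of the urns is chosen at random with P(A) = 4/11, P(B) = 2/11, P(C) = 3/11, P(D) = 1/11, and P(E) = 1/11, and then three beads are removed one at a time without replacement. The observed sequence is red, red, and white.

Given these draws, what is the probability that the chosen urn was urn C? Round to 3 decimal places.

0.294

Compute the likelihood of the observed sequence for each case: P(data | urn A) = (3/7)(2/6)(4/5) = 0.11429; P(data | urn B) = (1/7)(0/6) = 0; P(data | urn C) = (2/5)(1/4)(3/3) = 0.1; P(data | urn D) = (11/12)(10/11)(1/10) = 0.083333; P(data | urn E) = (5/8)(4/7)(3/6) = 0.17857.
Weighting by the prior gives 4/11 · 0.11429 = 0.041558, 2/11 · 0 = 0, 3/11 · 0.1 = 0.027273, 1/11 · 0.083333 = 0.0075758, 1/11 · 0.17857 = 0.016234; with total 0.092641.
By Bayes' rule, P(urn C | data) = (0.027273) / (0.092641) = 0.29439.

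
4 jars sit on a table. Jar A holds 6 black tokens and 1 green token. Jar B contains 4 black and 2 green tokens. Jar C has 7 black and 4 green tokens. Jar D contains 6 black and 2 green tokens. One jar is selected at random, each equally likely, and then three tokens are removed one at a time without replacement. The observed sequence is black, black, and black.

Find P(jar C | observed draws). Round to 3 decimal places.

Compute the likelihood of the observed sequence for each case: P(data | jar A) = (6/7)(5/6)(4/5) = 0.57143; P(data | jar B) = (4/6)(3/5)(2/4) = 0.2; P(data | jar C) = (7/11)(6/10)(5/9) = 0.21212; P(data | jar D) = (6/8)(5/7)(4/6) = 0.35714.
Weighting by the prior gives 1/4 · 0.57143 = 0.14286, 1/4 · 0.2 = 0.05, 1/4 · 0.21212 = 0.05303, 1/4 · 0.35714 = 0.089286; these sum to 0.33517.
By Bayes' rule, P(jar C | data) = (0.05303) / (0.33517) = 0.15822.

0.158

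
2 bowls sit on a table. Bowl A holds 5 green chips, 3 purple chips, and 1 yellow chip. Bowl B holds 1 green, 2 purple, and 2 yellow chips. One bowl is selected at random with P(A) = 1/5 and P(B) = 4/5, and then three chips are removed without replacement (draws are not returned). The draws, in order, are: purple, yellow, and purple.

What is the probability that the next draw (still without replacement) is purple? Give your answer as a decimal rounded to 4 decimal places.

For each hypothesis, P(data | H) works out to: P(data | bowl A) = (3/9)(1/8)(2/7) = 1/84; P(data | bowl B) = (2/5)(2/4)(1/3) = 1/15.
Multiplying each by its prior: 1/5 · 1/84 = 1/420, 4/5 · 1/15 = 4/75; with total 39/700.
Dividing through by the total gives posterior P(bowl A | data) = 5/117, P(bowl B | data) = 112/117.
Averaging over the posterior, P(purple next | data) = (1/6)(5/117) + (0)(112/117) = 5/702.

0.0071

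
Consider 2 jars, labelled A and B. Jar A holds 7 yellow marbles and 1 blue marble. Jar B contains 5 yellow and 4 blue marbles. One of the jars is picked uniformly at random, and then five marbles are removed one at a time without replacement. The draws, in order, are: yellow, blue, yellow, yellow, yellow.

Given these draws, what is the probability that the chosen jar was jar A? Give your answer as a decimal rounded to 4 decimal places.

0.7975

The likelihood of the observed sequence under each hypothesis: P(data | jar A) = (7/8)(1/7)(6/6)(5/5)(4/4) = 0.125; P(data | jar B) = (5/9)(4/8)(4/7)(3/6)(2/5) = 0.031746.
Weighting by the prior gives 1/2 · 0.125 = 0.0625, 1/2 · 0.031746 = 0.015873; with total 0.078373.
So P(jar A | data) = (0.0625) / (0.078373) = 0.79747.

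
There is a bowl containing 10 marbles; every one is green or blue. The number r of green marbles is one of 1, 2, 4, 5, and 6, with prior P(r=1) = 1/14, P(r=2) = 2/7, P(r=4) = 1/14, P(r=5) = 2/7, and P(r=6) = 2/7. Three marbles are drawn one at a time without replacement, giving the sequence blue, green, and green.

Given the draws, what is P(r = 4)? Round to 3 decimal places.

0.071

Under each hypothesis, the probability of the observed sequence is: P(data | r = 1) = (9/10)(1/9)(0/8) = 0; P(data | r = 2) = (8/10)(2/9)(1/8) = 0.022222; P(data | r = 4) = (6/10)(4/9)(3/8) = 0.1; P(data | r = 5) = (5/10)(5/9)(4/8) = 0.13889; P(data | r = 6) = (4/10)(6/9)(5/8) = 0.16667.
Multiplying each by its prior: 1/14 · 0 = 0, 2/7 · 0.022222 = 0.0063492, 1/14 · 0.1 = 0.0071429, 2/7 · 0.13889 = 0.039683, 2/7 · 0.16667 = 0.047619; summing to 0.10079.
Hence P(r = 4 | data) = (0.0071429) / (0.10079) = 0.070866.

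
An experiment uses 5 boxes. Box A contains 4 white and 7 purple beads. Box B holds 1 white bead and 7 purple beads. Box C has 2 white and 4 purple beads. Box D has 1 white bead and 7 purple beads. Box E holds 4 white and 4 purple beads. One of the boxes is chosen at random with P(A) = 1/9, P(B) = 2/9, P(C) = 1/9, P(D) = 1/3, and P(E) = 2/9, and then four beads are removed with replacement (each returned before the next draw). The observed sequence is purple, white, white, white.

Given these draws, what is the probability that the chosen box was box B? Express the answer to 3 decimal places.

Compute the likelihood of the observed sequence for each case: P(data | box A) = (7/11)(4/11)(4/11)(4/11) = 0.030599; P(data | box B) = (7/8)(1/8)(1/8)(1/8) = 0.001709; P(data | box C) = (4/6)(2/6)(2/6)(2/6) = 0.024691; P(data | box D) = (7/8)(1/8)(1/8)(1/8) = 0.001709; P(data | box E) = (4/8)(4/8)(4/8)(4/8) = 0.0625.
The prior-weighted likelihoods are 1/9 · 0.030599 = 0.0033999, 2/9 · 0.001709 = 0.00037977, 1/9 · 0.024691 = 0.0027435, 1/3 · 0.001709 = 0.00056966, 2/9 · 0.0625 = 0.013889; summing to 0.020982.
Therefore the posterior P(box B | data) = (0.00037977) / (0.020982) = 0.0181.

0.018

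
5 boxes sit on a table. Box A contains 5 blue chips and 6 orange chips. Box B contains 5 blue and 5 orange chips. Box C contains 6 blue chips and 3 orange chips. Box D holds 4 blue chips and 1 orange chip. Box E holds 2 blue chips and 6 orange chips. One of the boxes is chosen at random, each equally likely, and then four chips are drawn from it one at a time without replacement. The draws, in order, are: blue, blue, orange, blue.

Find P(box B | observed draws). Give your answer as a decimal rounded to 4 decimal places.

Under each hypothesis, the probability of the observed sequence is: P(data | box A) = (5/11)(4/10)(6/9)(3/8) = 0.045455; P(data | box B) = (5/10)(4/9)(5/8)(3/7) = 0.059524; P(data | box C) = (6/9)(5/8)(3/7)(4/6) = 0.11905; P(data | box D) = (4/5)(3/4)(1/3)(2/2) = 0.2; P(data | box E) = (2/8)(1/7)(6/6)(0/5) = 0.
Multiplying each by its prior: 1/5 · 0.045455 = 0.0090909, 1/5 · 0.059524 = 0.011905, 1/5 · 0.11905 = 0.02381, 1/5 · 0.2 = 0.04, 1/5 · 0 = 0; with total 0.084805.
So P(box B | data) = (0.011905) / (0.084805) = 0.14038.

0.1404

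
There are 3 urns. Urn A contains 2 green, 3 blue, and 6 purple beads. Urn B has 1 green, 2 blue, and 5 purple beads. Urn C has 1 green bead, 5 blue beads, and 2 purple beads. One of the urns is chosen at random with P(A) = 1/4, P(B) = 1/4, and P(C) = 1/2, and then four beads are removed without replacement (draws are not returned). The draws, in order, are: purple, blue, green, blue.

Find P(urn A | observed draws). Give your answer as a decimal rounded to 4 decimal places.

The likelihood of the observed sequence under each hypothesis: P(data | urn A) = (6/11)(3/10)(2/9)(2/8) = 0.0090909; P(data | urn B) = (5/8)(2/7)(1/6)(1/5) = 0.0059524; P(data | urn C) = (2/8)(5/7)(1/6)(4/5) = 0.02381.
The prior-weighted likelihoods are 1/4 · 0.0090909 = 0.0022727, 1/4 · 0.0059524 = 0.0014881, 1/2 · 0.02381 = 0.011905; these sum to 0.015666.
Therefore the posterior P(urn A | data) = (0.0022727) / (0.015666) = 0.14508.

0.1451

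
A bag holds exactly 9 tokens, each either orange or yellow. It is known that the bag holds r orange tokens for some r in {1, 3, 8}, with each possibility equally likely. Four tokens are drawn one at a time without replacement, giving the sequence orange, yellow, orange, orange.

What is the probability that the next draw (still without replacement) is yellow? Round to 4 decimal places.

Compute the likelihood of the observed sequence for each case: P(data | r = 1) = (1/9)(8/8)(0/7) = 0; P(data | r = 3) = (3/9)(6/8)(2/7)(1/6) = 1/84; P(data | r = 8) = (8/9)(1/8)(7/7)(6/6) = 1/9.
The prior-weighted likelihoods are 1/3 · 0 = 0, 1/3 · 1/84 = 1/252, 1/3 · 1/9 = 1/27; these sum to 31/756.
Normalising, the posterior is P(r = 1 | data) = 0, P(r = 3 | data) = 3/31, P(r = 8 | data) = 28/31.
Averaging over the posterior, P(yellow next | data) = (1)(3/31) + (0)(28/31) = 3/31.

0.0968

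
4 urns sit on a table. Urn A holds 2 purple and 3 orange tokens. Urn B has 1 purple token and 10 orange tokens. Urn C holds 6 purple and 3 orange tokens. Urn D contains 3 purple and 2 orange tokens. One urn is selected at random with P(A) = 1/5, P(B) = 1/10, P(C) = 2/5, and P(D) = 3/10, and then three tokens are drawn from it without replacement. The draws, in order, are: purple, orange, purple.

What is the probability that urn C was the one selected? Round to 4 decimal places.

0.4717

For each hypothesis, P(data | H) works out to: P(data | urn A) = (2/5)(3/4)(1/3) = 1/10; P(data | urn B) = (1/11)(10/10)(0/9) = 0; P(data | urn C) = (6/9)(3/8)(5/7) = 5/28; P(data | urn D) = (3/5)(2/4)(2/3) = 1/5.
The prior-weighted likelihoods are 1/5 · 1/10 = 1/50, 1/10 · 0 = 0, 2/5 · 5/28 = 1/14, 3/10 · 1/5 = 3/50; summing to 53/350.
Therefore the posterior P(urn C | data) = (1/14) / (53/350) = 25/53.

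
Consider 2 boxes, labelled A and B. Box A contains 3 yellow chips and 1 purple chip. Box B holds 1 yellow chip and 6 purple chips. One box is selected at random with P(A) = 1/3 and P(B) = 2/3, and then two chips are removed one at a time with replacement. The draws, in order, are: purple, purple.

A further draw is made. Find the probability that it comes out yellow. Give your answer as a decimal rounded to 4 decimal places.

Compute the likelihood of the observed sequence for each case: P(data | box A) = (1/4)(1/4) = 0.0625; P(data | box B) = (6/7)(6/7) = 0.73469.
Multiplying each by its prior: 1/3 · 0.0625 = 0.020833, 2/3 · 0.73469 = 0.4898; these sum to 0.51063.
Normalising, the posterior is P(box A | data) = 0.040799, P(box B | data) = 0.9592.
So P(yellow next | data) = Σ P(yellow next | H) P(H | data) = (3/4)(0.040799) + (1/7)(0.9592) = 0.16763.

0.1676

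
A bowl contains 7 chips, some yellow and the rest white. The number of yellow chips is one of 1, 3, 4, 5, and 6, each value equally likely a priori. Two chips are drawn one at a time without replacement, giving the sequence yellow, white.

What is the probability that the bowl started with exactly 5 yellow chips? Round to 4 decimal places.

0.2174

Compute the likelihood of the observed sequence for each case: P(data | r = 1) = (1/7)(6/6) = 1/7; P(data | r = 3) = (3/7)(4/6) = 2/7; P(data | r = 4) = (4/7)(3/6) = 2/7; P(data | r = 5) = (5/7)(2/6) = 5/21; P(data | r = 6) = (6/7)(1/6) = 1/7.
The prior-weighted likelihoods are 1/5 · 1/7 = 1/35, 1/5 · 2/7 = 2/35, 1/5 · 2/7 = 2/35, 1/5 · 5/21 = 1/21, 1/5 · 1/7 = 1/35; summing to 23/105.
Hence P(r = 5 | data) = (1/21) / (23/105) = 5/23.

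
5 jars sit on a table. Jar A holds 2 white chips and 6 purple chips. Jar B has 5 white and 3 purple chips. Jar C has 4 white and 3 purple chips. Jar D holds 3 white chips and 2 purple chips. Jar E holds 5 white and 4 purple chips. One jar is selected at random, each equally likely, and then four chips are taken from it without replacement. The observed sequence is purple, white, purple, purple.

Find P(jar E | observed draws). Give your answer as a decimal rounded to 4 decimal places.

0.1733

The likelihood of the observed sequence under each hypothesis: P(data | jar A) = (6/8)(2/7)(5/6)(4/5) = 0.14286; P(data | jar B) = (3/8)(5/7)(2/6)(1/5) = 0.017857; P(data | jar C) = (3/7)(4/6)(2/5)(1/4) = 0.028571; P(data | jar D) = (2/5)(3/4)(1/3)(0/2) = 0; P(data | jar E) = (4/9)(5/8)(3/7)(2/6) = 0.039683.
Multiplying each by its prior: 1/5 · 0.14286 = 0.028571, 1/5 · 0.017857 = 0.0035714, 1/5 · 0.028571 = 0.0057143, 1/5 · 0 = 0, 1/5 · 0.039683 = 0.0079365; with total 0.045794.
Therefore the posterior P(jar E | data) = (0.0079365) / (0.045794) = 0.17331.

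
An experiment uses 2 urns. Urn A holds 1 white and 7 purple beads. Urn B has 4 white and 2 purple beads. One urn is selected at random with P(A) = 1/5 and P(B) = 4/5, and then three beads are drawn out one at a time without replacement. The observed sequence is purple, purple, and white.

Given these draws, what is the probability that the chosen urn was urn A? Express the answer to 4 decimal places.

For each hypothesis, P(data | H) works out to: P(data | urn A) = (7/8)(6/7)(1/6) = 1/8; P(data | urn B) = (2/6)(1/5)(4/4) = 1/15.
Weighting by the prior gives 1/5 · 1/8 = 1/40, 4/5 · 1/15 = 4/75; with total 47/600.
Therefore the posterior P(urn A | data) = (1/40) / (47/600) = 15/47.

0.3191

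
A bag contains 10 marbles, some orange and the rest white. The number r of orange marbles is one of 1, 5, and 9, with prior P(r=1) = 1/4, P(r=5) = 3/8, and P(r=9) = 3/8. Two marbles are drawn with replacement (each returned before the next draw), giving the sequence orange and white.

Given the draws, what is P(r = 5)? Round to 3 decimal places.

0.625

For each hypothesis, P(data | H) works out to: P(data | r = 1) = (1/10)(9/10) = 9/100; P(data | r = 5) = (5/10)(5/10) = 1/4; P(data | r = 9) = (9/10)(1/10) = 9/100.
Multiplying each by its prior: 1/4 · 9/100 = 9/400, 3/8 · 1/4 = 3/32, 3/8 · 9/100 = 27/800; with total 3/20.
By Bayes' rule, P(r = 5 | data) = (3/32) / (3/20) = 5/8.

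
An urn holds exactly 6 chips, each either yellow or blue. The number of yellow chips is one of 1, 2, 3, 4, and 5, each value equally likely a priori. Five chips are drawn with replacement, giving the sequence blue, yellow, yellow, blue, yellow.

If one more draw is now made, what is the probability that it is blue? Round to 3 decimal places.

0.430

Under each hypothesis, the probability of the observed sequence is: P(data | r = 1) = (5/6)(1/6)(1/6)(5/6)(1/6) = 0.003215; P(data | r = 2) = (4/6)(2/6)(2/6)(4/6)(2/6) = 0.016461; P(data | r = 3) = (3/6)(3/6)(3/6)(3/6)(3/6) = 0.03125; P(data | r = 4) = (2/6)(4/6)(4/6)(2/6)(4/6) = 0.032922; P(data | r = 5) = (1/6)(5/6)(5/6)(1/6)(5/6) = 0.016075.
Weighting by the prior gives 1/5 · 0.003215 = 0.000643, 1/5 · 0.016461 = 0.0032922, 1/5 · 0.03125 = 0.00625, 1/5 · 0.032922 = 0.0065844, 1/5 · 0.016075 = 0.003215; with total 0.019985.
Dividing through by the total gives posterior P(r = 1 | data) = 0.032175, P(r = 2 | data) = 0.16474, P(r = 3 | data) = 0.31274, P(r = 4 | data) = 0.32947, P(r = 5 | data) = 0.16088.
So P(blue next | data) = Σ P(blue next | H) P(H | data) = (5/6)(0.032175) + (2/3)(0.16474) + (1/2)(0.31274) + (1/3)(0.32947) + (1/6)(0.16088) = 0.42964.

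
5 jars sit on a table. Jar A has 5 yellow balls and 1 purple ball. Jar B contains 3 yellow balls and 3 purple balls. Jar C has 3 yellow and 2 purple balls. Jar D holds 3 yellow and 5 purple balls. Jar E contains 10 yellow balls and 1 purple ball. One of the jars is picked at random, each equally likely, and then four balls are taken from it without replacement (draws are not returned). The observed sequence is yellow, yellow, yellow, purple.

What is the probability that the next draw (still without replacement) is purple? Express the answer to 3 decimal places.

0.395

The likelihood of the observed sequence under each hypothesis: P(data | jar A) = (5/6)(4/5)(3/4)(1/3) = 0.16667; P(data | jar B) = (3/6)(2/5)(1/4)(3/3) = 0.05; P(data | jar C) = (3/5)(2/4)(1/3)(2/2) = 0.1; P(data | jar D) = (3/8)(2/7)(1/6)(5/5) = 0.017857; P(data | jar E) = (10/11)(9/10)(8/9)(1/8) = 0.090909.
The prior-weighted likelihoods are 1/5 · 0.16667 = 0.033333, 1/5 · 0.05 = 0.01, 1/5 · 0.1 = 0.02, 1/5 · 0.017857 = 0.0035714, 1/5 · 0.090909 = 0.018182; these sum to 0.085087.
Normalising, the posterior is P(jar A | data) = 0.39176, P(jar B | data) = 0.11753, P(jar C | data) = 0.23505, P(jar D | data) = 0.041974, P(jar E | data) = 0.21369.
So P(purple next | data) = Σ P(purple next | H) P(H | data) = (0)(0.39176) + (1)(0.11753) + (1)(0.23505) + (1)(0.041974) + (0)(0.21369) = 0.39456.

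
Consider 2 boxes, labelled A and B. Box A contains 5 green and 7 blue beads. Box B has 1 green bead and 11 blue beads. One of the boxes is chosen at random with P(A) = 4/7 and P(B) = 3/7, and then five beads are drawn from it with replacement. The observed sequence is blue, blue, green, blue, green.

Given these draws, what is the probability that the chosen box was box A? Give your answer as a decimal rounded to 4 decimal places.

0.8957

Under each hypothesis, the probability of the observed sequence is: P(data | box A) = (7/12)(7/12)(5/12)(7/12)(5/12) = 0.034461; P(data | box B) = (11/12)(11/12)(1/12)(11/12)(1/12) = 0.005349.
Multiplying each by its prior: 4/7 · 0.034461 = 0.019692, 3/7 · 0.005349 = 0.0022924; with total 0.021984.
By Bayes' rule, P(box A | data) = (0.019692) / (0.021984) = 0.89573.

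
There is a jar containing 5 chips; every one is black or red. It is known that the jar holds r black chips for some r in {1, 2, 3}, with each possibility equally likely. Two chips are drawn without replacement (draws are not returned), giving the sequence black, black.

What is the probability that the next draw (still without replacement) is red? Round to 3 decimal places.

Compute the likelihood of the observed sequence for each case: P(data | r = 1) = (1/5)(0/4) = 0; P(data | r = 2) = (2/5)(1/4) = 1/10; P(data | r = 3) = (3/5)(2/4) = 3/10.
The prior-weighted likelihoods are 1/3 · 0 = 0, 1/3 · 1/10 = 1/30, 1/3 · 3/10 = 1/10; these sum to 2/15.
The posterior is then P(r = 1 | data) = 0, P(r = 2 | data) = 1/4, P(r = 3 | data) = 3/4.
The predictive probability is P(red next | data) = (1)(1/4) + (2/3)(3/4) = 3/4.

0.750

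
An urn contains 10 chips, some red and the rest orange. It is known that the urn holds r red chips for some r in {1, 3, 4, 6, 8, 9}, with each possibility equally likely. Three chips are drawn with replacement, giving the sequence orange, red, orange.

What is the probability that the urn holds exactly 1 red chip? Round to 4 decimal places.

The likelihood of the observed sequence under each hypothesis: P(data | r = 1) = (9/10)(1/10)(9/10) = 0.081; P(data | r = 3) = (7/10)(3/10)(7/10) = 0.147; P(data | r = 4) = (6/10)(4/10)(6/10) = 0.144; P(data | r = 6) = (4/10)(6/10)(4/10) = 0.096; P(data | r = 8) = (2/10)(8/10)(2/10) = 0.032; P(data | r = 9) = (1/10)(9/10)(1/10) = 0.009.
The prior-weighted likelihoods are 1/6 · 0.081 = 0.0135, 1/6 · 0.147 = 0.0245, 1/6 · 0.144 = 0.024, 1/6 · 0.096 = 0.016, 1/6 · 0.032 = 0.0053333, 1/6 · 0.009 = 0.0015; these sum to 0.084833.
So P(r = 1 | data) = (0.0135) / (0.084833) = 0.15914.

0.1591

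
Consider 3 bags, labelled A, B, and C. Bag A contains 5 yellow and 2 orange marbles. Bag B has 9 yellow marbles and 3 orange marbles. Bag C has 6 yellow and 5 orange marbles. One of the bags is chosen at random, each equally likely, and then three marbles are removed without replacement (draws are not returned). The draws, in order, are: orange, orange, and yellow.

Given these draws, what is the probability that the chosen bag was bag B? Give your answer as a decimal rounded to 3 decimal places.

0.195

For each hypothesis, P(data | H) works out to: P(data | bag A) = (2/7)(1/6)(5/5) = 0.047619; P(data | bag B) = (3/12)(2/11)(9/10) = 0.040909; P(data | bag C) = (5/11)(4/10)(6/9) = 0.12121.
The prior-weighted likelihoods are 1/3 · 0.047619 = 0.015873, 1/3 · 0.040909 = 0.013636, 1/3 · 0.12121 = 0.040404; with total 0.069913.
Therefore the posterior P(bag B | data) = (0.013636) / (0.069913) = 0.19505.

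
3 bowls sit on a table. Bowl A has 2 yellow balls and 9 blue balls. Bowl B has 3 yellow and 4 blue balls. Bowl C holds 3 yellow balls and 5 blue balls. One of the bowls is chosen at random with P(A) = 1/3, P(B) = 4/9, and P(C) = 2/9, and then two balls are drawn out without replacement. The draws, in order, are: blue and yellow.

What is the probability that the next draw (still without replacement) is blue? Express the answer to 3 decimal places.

0.682

Under each hypothesis, the probability of the observed sequence is: P(data | bowl A) = (9/11)(2/10) = 0.16364; P(data | bowl B) = (4/7)(3/6) = 0.28571; P(data | bowl C) = (5/8)(3/7) = 0.26786.
Multiplying each by its prior: 1/3 · 0.16364 = 0.054545, 4/9 · 0.28571 = 0.12698, 2/9 · 0.26786 = 0.059524; these sum to 0.24105.
The posterior is then P(bowl A | data) = 0.22628, P(bowl B | data) = 0.52679, P(bowl C | data) = 0.24693.
The predictive probability is P(blue next | data) = (8/9)(0.22628) + (3/5)(0.52679) + (2/3)(0.24693) = 0.68183.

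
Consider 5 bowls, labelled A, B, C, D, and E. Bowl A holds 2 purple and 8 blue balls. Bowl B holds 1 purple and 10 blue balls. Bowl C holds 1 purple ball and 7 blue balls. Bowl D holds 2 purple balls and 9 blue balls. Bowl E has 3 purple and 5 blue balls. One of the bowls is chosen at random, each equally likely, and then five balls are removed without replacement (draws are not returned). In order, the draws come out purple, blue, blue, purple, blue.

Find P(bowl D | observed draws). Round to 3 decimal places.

For each hypothesis, P(data | H) works out to: P(data | bowl A) = (2/10)(8/9)(7/8)(1/7)(6/6) = 0.022222; P(data | bowl B) = (1/11)(10/10)(9/9)(0/8) = 0; P(data | bowl C) = (1/8)(7/7)(6/6)(0/5) = 0; P(data | bowl D) = (2/11)(9/10)(8/9)(1/8)(7/7) = 0.018182; P(data | bowl E) = (3/8)(5/7)(4/6)(2/5)(3/4) = 0.053571.
The prior-weighted likelihoods are 1/5 · 0.022222 = 0.0044444, 1/5 · 0 = 0, 1/5 · 0 = 0, 1/5 · 0.018182 = 0.0036364, 1/5 · 0.053571 = 0.010714; summing to 0.018795.
Hence P(bowl D | data) = (0.0036364) / (0.018795) = 0.19347.

0.193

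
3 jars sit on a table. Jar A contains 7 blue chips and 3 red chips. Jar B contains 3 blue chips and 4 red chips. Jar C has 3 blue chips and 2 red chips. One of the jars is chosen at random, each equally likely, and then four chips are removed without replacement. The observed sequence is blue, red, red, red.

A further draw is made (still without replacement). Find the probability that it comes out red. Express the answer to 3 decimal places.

0.304

The likelihood of the observed sequence under each hypothesis: P(data | jar A) = (7/10)(3/9)(2/8)(1/7) = 0.0083333; P(data | jar B) = (3/7)(4/6)(3/5)(2/4) = 0.085714; P(data | jar C) = (3/5)(2/4)(1/3)(0/2) = 0.
The prior-weighted likelihoods are 1/3 · 0.0083333 = 0.0027778, 1/3 · 0.085714 = 0.028571, 1/3 · 0 = 0; these sum to 0.031349.
The posterior is then P(jar A | data) = 0.088608, P(jar B | data) = 0.91139, P(jar C | data) = 0.
Averaging over the posterior, P(red next | data) = (0)(0.088608) + (1/3)(0.91139) = 0.3038.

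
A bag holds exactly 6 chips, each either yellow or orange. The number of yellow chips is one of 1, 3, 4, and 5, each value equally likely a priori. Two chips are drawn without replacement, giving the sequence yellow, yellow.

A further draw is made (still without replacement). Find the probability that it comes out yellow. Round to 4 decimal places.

Under each hypothesis, the probability of the observed sequence is: P(data | r = 1) = (1/6)(0/5) = 0; P(data | r = 3) = (3/6)(2/5) = 1/5; P(data | r = 4) = (4/6)(3/5) = 2/5; P(data | r = 5) = (5/6)(4/5) = 2/3.
Weighting by the prior gives 1/4 · 0 = 0, 1/4 · 1/5 = 1/20, 1/4 · 2/5 = 1/10, 1/4 · 2/3 = 1/6; these sum to 19/60.
Dividing through by the total gives posterior P(r = 1 | data) = 0, P(r = 3 | data) = 3/19, P(r = 4 | data) = 6/19, P(r = 5 | data) = 10/19.
So P(yellow next | data) = Σ P(yellow next | H) P(H | data) = (1/4)(3/19) + (1/2)(6/19) + (3/4)(10/19) = 45/76.

0.5921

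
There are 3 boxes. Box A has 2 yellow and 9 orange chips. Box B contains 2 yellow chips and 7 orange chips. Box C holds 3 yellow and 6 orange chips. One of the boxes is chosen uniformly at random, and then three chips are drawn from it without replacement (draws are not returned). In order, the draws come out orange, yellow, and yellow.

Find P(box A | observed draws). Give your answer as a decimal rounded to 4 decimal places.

For each hypothesis, P(data | H) works out to: P(data | box A) = (9/11)(2/10)(1/9) = 0.018182; P(data | box B) = (7/9)(2/8)(1/7) = 0.027778; P(data | box C) = (6/9)(3/8)(2/7) = 0.071429.
The prior-weighted likelihoods are 1/3 · 0.018182 = 0.0060606, 1/3 · 0.027778 = 0.0092593, 1/3 · 0.071429 = 0.02381; summing to 0.039129.
By Bayes' rule, P(box A | data) = (0.0060606) / (0.039129) = 0.15489.

0.1549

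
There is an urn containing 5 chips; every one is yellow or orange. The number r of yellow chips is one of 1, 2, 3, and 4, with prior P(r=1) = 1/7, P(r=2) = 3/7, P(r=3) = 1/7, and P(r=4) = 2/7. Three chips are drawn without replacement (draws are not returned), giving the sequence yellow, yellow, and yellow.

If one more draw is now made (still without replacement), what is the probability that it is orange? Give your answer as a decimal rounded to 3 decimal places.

0.556

The likelihood of the observed sequence under each hypothesis: P(data | r = 1) = (1/5)(0/4) = 0; P(data | r = 2) = (2/5)(1/4)(0/3) = 0; P(data | r = 3) = (3/5)(2/4)(1/3) = 1/10; P(data | r = 4) = (4/5)(3/4)(2/3) = 2/5.
The prior-weighted likelihoods are 1/7 · 0 = 0, 3/7 · 0 = 0, 1/7 · 1/10 = 1/70, 2/7 · 2/5 = 4/35; these sum to 9/70.
The posterior is then P(r = 1 | data) = 0, P(r = 2 | data) = 0, P(r = 3 | data) = 1/9, P(r = 4 | data) = 8/9.
So P(orange next | data) = Σ P(orange next | H) P(H | data) = (1)(1/9) + (1/2)(8/9) = 5/9.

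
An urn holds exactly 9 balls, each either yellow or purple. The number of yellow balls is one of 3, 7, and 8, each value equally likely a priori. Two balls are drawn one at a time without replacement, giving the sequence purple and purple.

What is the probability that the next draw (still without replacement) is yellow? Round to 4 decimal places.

0.4643

Compute the likelihood of the observed sequence for each case: P(data | r = 3) = (6/9)(5/8) = 5/12; P(data | r = 7) = (2/9)(1/8) = 1/36; P(data | r = 8) = (1/9)(0/8) = 0.
The prior-weighted likelihoods are 1/3 · 5/12 = 5/36, 1/3 · 1/36 = 1/108, 1/3 · 0 = 0; with total 4/27.
Normalising, the posterior is P(r = 3 | data) = 15/16, P(r = 7 | data) = 1/16, P(r = 8 | data) = 0.
So P(yellow next | data) = Σ P(yellow next | H) P(H | data) = (3/7)(15/16) + (1)(1/16) = 13/28.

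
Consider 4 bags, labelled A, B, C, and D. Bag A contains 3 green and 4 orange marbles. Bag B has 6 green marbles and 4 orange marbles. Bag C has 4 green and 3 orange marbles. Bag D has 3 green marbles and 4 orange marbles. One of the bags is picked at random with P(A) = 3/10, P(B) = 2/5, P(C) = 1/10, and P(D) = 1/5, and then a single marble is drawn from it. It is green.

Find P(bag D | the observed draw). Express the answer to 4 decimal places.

0.1676

Under each hypothesis, the probability of this draw is: P(data | bag A) = (3/7) = 3/7; P(data | bag B) = (6/10) = 3/5; P(data | bag C) = (4/7) = 4/7; P(data | bag D) = (3/7) = 3/7.
The prior-weighted likelihoods are 3/10 · 3/7 = 9/70, 2/5 · 3/5 = 6/25, 1/10 · 4/7 = 2/35, 1/5 · 3/7 = 3/35; with total 179/350.
By Bayes' rule, P(bag D | data) = (3/35) / (179/350) = 30/179.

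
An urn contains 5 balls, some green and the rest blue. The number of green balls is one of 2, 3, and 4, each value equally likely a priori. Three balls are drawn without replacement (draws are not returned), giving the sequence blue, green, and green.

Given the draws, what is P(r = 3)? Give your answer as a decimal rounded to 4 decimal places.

0.4000

Under each hypothesis, the probability of the observed sequence is: P(data | r = 2) = (3/5)(2/4)(1/3) = 1/10; P(data | r = 3) = (2/5)(3/4)(2/3) = 1/5; P(data | r = 4) = (1/5)(4/4)(3/3) = 1/5.
Multiplying each by its prior: 1/3 · 1/10 = 1/30, 1/3 · 1/5 = 1/15, 1/3 · 1/5 = 1/15; summing to 1/6.
Hence P(r = 3 | data) = (1/15) / (1/6) = 2/5.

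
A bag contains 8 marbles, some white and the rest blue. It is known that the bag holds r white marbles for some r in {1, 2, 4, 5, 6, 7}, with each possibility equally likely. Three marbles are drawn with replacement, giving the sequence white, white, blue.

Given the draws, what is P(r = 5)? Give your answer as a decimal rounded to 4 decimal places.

For each hypothesis, P(data | H) works out to: P(data | r = 1) = (1/8)(1/8)(7/8) = 0.013672; P(data | r = 2) = (2/8)(2/8)(6/8) = 0.046875; P(data | r = 4) = (4/8)(4/8)(4/8) = 0.125; P(data | r = 5) = (5/8)(5/8)(3/8) = 0.14648; P(data | r = 6) = (6/8)(6/8)(2/8) = 0.14062; P(data | r = 7) = (7/8)(7/8)(1/8) = 0.095703.
The prior-weighted likelihoods are 1/6 · 0.013672 = 0.0022786, 1/6 · 0.046875 = 0.0078125, 1/6 · 0.125 = 0.020833, 1/6 · 0.14648 = 0.024414, 1/6 · 0.14062 = 0.023438, 1/6 · 0.095703 = 0.015951; these sum to 0.094727.
Hence P(r = 5 | data) = (0.024414) / (0.094727) = 0.25773.

0.2577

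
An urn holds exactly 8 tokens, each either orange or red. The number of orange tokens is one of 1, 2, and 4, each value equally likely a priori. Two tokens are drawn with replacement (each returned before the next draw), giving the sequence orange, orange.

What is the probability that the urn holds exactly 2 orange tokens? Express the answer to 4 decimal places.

0.1905

The likelihood of the observed sequence under each hypothesis: P(data | r = 1) = (1/8)(1/8) = 1/64; P(data | r = 2) = (2/8)(2/8) = 1/16; P(data | r = 4) = (4/8)(4/8) = 1/4.
Weighting by the prior gives 1/3 · 1/64 = 1/192, 1/3 · 1/16 = 1/48, 1/3 · 1/4 = 1/12; these sum to 7/64.
Hence P(r = 2 | data) = (1/48) / (7/64) = 4/21.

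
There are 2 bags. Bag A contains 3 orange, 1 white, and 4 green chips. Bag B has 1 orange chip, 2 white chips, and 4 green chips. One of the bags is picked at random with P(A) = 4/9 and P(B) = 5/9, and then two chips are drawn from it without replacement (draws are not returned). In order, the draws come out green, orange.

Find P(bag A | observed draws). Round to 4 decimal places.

For each hypothesis, P(data | H) works out to: P(data | bag A) = (4/8)(3/7) = 3/14; P(data | bag B) = (4/7)(1/6) = 2/21.
Multiplying each by its prior: 4/9 · 3/14 = 2/21, 5/9 · 2/21 = 10/189; with total 4/27.
Hence P(bag A | data) = (2/21) / (4/27) = 9/14.

0.6429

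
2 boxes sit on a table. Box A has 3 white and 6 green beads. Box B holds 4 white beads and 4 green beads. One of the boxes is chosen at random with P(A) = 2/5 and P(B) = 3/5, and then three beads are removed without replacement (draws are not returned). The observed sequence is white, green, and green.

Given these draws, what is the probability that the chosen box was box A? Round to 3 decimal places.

0.455

The likelihood of the observed sequence under each hypothesis: P(data | box A) = (3/9)(6/8)(5/7) = 5/28; P(data | box B) = (4/8)(4/7)(3/6) = 1/7.
The prior-weighted likelihoods are 2/5 · 5/28 = 1/14, 3/5 · 1/7 = 3/35; with total 11/70.
Therefore the posterior P(box A | data) = (1/14) / (11/70) = 5/11.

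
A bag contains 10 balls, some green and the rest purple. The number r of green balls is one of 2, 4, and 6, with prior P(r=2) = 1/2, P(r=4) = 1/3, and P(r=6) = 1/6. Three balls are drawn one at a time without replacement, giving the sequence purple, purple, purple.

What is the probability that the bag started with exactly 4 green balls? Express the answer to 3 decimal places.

For each hypothesis, P(data | H) works out to: P(data | r = 2) = (8/10)(7/9)(6/8) = 7/15; P(data | r = 4) = (6/10)(5/9)(4/8) = 1/6; P(data | r = 6) = (4/10)(3/9)(2/8) = 1/30.
Multiplying each by its prior: 1/2 · 7/15 = 7/30, 1/3 · 1/6 = 1/18, 1/6 · 1/30 = 1/180; these sum to 53/180.
So P(r = 4 | data) = (1/18) / (53/180) = 10/53.

0.189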